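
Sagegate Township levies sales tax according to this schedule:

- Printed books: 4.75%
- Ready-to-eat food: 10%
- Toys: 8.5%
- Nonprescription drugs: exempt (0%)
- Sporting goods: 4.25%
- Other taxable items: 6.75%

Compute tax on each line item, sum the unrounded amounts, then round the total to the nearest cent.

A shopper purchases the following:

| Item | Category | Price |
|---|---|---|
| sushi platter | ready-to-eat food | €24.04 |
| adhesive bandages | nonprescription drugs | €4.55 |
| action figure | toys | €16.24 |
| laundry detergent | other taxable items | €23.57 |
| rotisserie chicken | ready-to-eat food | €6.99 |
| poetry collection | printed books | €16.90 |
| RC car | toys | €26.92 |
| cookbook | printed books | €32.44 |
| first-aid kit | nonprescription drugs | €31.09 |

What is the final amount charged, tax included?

€193.45

Sushi platter €24.04: ready-to-eat food → 10% → €2.404
Adhesive bandages €4.55: nonprescription drugs → 0% → €0.00
Action figure €16.24: toys → 8.5% → €1.3804
Laundry detergent €23.57: other taxable items → 6.75% → €1.590975
Rotisserie chicken €6.99: ready-to-eat food → 10% → €0.699
Poetry collection €16.90: printed books → 4.75% → €0.80275
RC car €26.92: toys → 8.5% → €2.2882
Cookbook €32.44: printed books → 4.75% → €1.5409
First-aid kit €31.09: nonprescription drugs → 0% → €0.00
Subtotal = €182.74; unrounded tax = €10.706225 → €10.71; total due = €193.45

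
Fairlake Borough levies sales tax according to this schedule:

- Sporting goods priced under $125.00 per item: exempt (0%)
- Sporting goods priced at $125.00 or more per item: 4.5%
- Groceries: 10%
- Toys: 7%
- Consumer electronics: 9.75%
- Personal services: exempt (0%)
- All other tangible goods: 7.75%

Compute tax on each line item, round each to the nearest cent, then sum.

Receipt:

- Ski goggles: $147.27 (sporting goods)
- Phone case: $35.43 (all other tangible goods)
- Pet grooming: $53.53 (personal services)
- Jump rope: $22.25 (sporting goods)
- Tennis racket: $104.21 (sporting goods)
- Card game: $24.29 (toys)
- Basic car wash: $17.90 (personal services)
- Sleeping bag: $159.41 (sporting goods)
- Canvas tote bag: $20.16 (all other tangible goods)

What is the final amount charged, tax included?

Ski goggles $147.27: sporting goods, $125.00 or more → 4.5% → $6.63
Phone case $35.43: all other tangible goods → 7.75% → $2.75
Pet grooming $53.53: personal services → 0% → $0.00
Jump rope $22.25: sporting goods, under $125.00 → 0% → $0.00
Tennis racket $104.21: sporting goods, under $125.00 → 0% → $0.00
Card game $24.29: toys → 7% → $1.70
Basic car wash $17.90: personal services → 0% → $0.00
Sleeping bag $159.41: sporting goods, $125.00 or more → 4.5% → $7.17
Canvas tote bag $20.16: all other tangible goods → 7.75% → $1.56
Subtotal = $584.45; tax = $19.81; total due = $604.26

$604.26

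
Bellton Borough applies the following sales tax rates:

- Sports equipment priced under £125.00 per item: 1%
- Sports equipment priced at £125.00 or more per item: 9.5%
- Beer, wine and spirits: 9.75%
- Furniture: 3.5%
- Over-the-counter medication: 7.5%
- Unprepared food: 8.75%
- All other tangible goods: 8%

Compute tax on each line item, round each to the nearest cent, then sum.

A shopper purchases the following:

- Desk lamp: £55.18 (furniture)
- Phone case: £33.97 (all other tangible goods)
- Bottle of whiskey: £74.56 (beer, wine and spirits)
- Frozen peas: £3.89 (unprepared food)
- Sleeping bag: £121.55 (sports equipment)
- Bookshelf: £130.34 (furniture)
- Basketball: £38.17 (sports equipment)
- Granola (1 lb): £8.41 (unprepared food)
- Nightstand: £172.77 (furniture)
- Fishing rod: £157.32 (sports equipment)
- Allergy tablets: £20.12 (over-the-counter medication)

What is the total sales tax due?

Desk lamp £55.18: furniture → 3.5% → £1.93
Phone case £33.97: all other tangible goods → 8% → £2.72
Bottle of whiskey £74.56: beer, wine and spirits → 9.75% → £7.27
Frozen peas £3.89: unprepared food → 8.75% → £0.34
Sleeping bag £121.55: sports equipment, under £125.00 → 1% → £1.22
Bookshelf £130.34: furniture → 3.5% → £4.56
Basketball £38.17: sports equipment, under £125.00 → 1% → £0.38
Granola (1 lb) £8.41: unprepared food → 8.75% → £0.74
Nightstand £172.77: furniture → 3.5% → £6.05
Fishing rod £157.32: sports equipment, £125.00 or more → 9.5% → £14.95
Allergy tablets £20.12: over-the-counter medication → 7.5% → £1.51
Total tax = £1.93 + £2.72 + £7.27 + £0.34 + £1.22 + £4.56 + £0.38 + £0.74 + £6.05 + £14.95 + £1.51 = £41.67

£41.67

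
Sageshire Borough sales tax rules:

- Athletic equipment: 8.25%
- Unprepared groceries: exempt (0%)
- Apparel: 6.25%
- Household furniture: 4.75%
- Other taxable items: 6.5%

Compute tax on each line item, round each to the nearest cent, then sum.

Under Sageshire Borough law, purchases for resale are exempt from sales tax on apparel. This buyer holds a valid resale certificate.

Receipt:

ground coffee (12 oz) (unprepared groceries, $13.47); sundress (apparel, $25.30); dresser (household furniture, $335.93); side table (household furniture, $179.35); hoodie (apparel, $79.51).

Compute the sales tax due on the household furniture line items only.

$24.48

Dresser $335.93: household furniture → 4.75% → $15.96
Side table $179.35: household furniture → 4.75% → $8.52
Tax on household furniture = $15.96 + $8.52 = $24.48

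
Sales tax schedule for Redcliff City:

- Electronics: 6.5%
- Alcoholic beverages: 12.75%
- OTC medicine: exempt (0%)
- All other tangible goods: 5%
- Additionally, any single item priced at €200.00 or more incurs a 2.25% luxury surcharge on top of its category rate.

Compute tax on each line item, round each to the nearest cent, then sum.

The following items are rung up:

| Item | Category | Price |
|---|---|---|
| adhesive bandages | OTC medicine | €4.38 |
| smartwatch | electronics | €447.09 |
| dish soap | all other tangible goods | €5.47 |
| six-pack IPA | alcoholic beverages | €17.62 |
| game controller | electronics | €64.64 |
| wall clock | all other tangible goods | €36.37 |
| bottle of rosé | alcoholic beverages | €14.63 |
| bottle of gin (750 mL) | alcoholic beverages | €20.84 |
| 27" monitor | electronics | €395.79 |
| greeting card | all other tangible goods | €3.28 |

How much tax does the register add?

Adhesive bandages €4.38: OTC medicine → 0% → €0.00
Smartwatch €447.09: electronics → 6.5% + 2.25% surcharge = 8.75% → €39.12
Dish soap €5.47: all other tangible goods → 5% → €0.27
Six-pack IPA €17.62: alcoholic beverages → 12.75% → €2.25
Game controller €64.64: electronics → 6.5% → €4.20
Wall clock €36.37: all other tangible goods → 5% → €1.82
Bottle of rosé €14.63: alcoholic beverages → 12.75% → €1.87
Bottle of gin (750 mL) €20.84: alcoholic beverages → 12.75% → €2.66
27" monitor €395.79: electronics → 6.5% + 2.25% surcharge = 8.75% → €34.63
Greeting card €3.28: all other tangible goods → 5% → €0.16
Total tax = €39.12 + €0.27 + €2.25 + €4.20 + €1.82 + €1.87 + €2.66 + €34.63 + €0.16 = €86.98

€86.98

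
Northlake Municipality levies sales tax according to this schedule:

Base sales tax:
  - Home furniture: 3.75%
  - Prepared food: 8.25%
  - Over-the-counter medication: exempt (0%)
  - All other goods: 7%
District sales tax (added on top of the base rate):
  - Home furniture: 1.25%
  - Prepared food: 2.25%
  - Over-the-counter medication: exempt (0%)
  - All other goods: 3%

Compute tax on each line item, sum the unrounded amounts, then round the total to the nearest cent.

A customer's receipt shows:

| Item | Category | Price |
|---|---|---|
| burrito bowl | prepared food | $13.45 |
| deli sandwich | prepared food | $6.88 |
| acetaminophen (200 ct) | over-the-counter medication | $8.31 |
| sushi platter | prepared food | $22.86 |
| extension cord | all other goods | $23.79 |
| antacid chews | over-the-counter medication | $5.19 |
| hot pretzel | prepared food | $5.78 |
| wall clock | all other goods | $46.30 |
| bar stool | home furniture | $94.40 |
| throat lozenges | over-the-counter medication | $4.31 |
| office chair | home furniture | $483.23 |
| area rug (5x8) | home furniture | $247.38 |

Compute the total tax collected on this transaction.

$53.40

Burrito bowl $13.45: prepared food → 8.25% + 2.25% district = 10.5% → $1.41225
Deli sandwich $6.88: prepared food → 8.25% + 2.25% district = 10.5% → $0.7224
Acetaminophen (200 ct) $8.31: over-the-counter medication → 0% + 0% district = 0% → $0.00
Sushi platter $22.86: prepared food → 8.25% + 2.25% district = 10.5% → $2.4003
Extension cord $23.79: all other goods → 7% + 3% district = 10% → $2.379
Antacid chews $5.19: over-the-counter medication → 0% + 0% district = 0% → $0.00
Hot pretzel $5.78: prepared food → 8.25% + 2.25% district = 10.5% → $0.6069
Wall clock $46.30: all other goods → 7% + 3% district = 10% → $4.63
Bar stool $94.40: home furniture → 3.75% + 1.25% district = 5% → $4.72
Throat lozenges $4.31: over-the-counter medication → 0% + 0% district = 0% → $0.00
Office chair $483.23: home furniture → 3.75% + 1.25% district = 5% → $24.1615
Area rug (5x8) $247.38: home furniture → 3.75% + 1.25% district = 5% → $12.369
Unrounded tax sum = $53.40135 → $53.40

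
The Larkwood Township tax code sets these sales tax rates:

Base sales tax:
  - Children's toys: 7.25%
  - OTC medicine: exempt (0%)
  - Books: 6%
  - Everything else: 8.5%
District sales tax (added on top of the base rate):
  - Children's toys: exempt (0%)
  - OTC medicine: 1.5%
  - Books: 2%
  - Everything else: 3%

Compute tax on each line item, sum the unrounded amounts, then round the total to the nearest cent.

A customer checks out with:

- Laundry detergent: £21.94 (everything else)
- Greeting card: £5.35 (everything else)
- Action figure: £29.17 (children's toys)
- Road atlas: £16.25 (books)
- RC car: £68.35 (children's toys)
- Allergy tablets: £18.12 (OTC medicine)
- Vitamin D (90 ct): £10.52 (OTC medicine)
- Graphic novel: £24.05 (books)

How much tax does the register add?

Laundry detergent £21.94: everything else → 8.5% + 3% district = 11.5% → £2.5231
Greeting card £5.35: everything else → 8.5% + 3% district = 11.5% → £0.61525
Action figure £29.17: children's toys → 7.25% + 0% district = 7.25% → £2.114825
Road atlas £16.25: books → 6% + 2% district = 8% → £1.30
RC car £68.35: children's toys → 7.25% + 0% district = 7.25% → £4.955375
Allergy tablets £18.12: OTC medicine → 0% + 1.5% district = 1.5% → £0.2718
Vitamin D (90 ct) £10.52: OTC medicine → 0% + 1.5% district = 1.5% → £0.1578
Graphic novel £24.05: books → 6% + 2% district = 8% → £1.924
Unrounded tax sum = £13.86215 → £13.86

£13.86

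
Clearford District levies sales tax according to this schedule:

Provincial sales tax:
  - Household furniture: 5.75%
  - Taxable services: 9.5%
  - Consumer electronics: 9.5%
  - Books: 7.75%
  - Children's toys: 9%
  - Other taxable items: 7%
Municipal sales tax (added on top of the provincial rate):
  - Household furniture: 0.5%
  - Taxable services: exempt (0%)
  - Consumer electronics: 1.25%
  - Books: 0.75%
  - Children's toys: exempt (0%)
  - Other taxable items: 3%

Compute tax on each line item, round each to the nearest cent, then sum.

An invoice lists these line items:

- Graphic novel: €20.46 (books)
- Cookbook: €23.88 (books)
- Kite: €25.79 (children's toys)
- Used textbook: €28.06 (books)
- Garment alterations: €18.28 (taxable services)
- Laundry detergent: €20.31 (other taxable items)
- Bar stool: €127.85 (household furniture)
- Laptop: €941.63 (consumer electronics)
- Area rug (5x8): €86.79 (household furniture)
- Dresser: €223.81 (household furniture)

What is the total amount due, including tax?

Graphic novel €20.46: books → 7.75% + 0.75% municipal = 8.5% → €1.74
Cookbook €23.88: books → 7.75% + 0.75% municipal = 8.5% → €2.03
Kite €25.79: children's toys → 9% + 0% municipal = 9% → €2.32
Used textbook €28.06: books → 7.75% + 0.75% municipal = 8.5% → €2.39
Garment alterations €18.28: taxable services → 9.5% + 0% municipal = 9.5% → €1.74
Laundry detergent €20.31: other taxable items → 7% + 3% municipal = 10% → €2.03
Bar stool €127.85: household furniture → 5.75% + 0.5% municipal = 6.25% → €7.99
Laptop €941.63: consumer electronics → 9.5% + 1.25% municipal = 10.75% → €101.23
Area rug (5x8) €86.79: household furniture → 5.75% + 0.5% municipal = 6.25% → €5.42
Dresser €223.81: household furniture → 5.75% + 0.5% municipal = 6.25% → €13.99
Subtotal = €1516.86; tax = €140.88; total due = €1657.74

€1657.74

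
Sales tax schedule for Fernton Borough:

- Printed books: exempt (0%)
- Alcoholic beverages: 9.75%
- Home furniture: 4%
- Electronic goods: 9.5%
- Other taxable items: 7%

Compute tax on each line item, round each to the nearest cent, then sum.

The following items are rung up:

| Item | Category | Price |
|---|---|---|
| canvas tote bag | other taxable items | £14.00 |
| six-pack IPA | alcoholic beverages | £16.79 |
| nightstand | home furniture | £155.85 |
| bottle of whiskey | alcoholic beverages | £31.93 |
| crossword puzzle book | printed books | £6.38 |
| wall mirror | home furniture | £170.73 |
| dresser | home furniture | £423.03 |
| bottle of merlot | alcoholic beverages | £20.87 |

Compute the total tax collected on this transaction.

£37.74

Canvas tote bag £14.00: other taxable items → 7% → £0.98
Six-pack IPA £16.79: alcoholic beverages → 9.75% → £1.64
Nightstand £155.85: home furniture → 4% → £6.23
Bottle of whiskey £31.93: alcoholic beverages → 9.75% → £3.11
Crossword puzzle book £6.38: printed books → 0% → £0.00
Wall mirror £170.73: home furniture → 4% → £6.83
Dresser £423.03: home furniture → 4% → £16.92
Bottle of merlot £20.87: alcoholic beverages → 9.75% → £2.03
Total tax = £0.98 + £1.64 + £6.23 + £3.11 + £6.83 + £16.92 + £2.03 = £37.74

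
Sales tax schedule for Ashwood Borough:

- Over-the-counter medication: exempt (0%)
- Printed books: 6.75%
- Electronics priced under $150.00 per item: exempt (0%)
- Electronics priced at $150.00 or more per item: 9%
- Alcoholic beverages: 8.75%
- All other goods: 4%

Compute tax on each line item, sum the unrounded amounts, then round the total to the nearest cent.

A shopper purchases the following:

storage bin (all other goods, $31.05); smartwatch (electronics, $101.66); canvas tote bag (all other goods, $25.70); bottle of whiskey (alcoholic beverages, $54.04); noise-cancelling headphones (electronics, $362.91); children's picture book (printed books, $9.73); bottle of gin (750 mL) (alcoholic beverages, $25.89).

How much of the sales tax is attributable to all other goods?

$2.27

Storage bin $31.05: all other goods → 4% → $1.242
Canvas tote bag $25.70: all other goods → 4% → $1.028
Tax on all other goods: unrounded sum = $2.27 → $2.27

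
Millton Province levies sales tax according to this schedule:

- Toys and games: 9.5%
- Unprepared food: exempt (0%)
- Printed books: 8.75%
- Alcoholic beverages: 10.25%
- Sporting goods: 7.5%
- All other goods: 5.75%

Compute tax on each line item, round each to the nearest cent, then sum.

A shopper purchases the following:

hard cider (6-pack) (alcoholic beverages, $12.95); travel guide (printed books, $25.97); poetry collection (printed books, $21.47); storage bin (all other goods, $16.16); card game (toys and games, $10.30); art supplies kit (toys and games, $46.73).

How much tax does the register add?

$11.83

Hard cider (6-pack) $12.95: alcoholic beverages → 10.25% → $1.33
Travel guide $25.97: printed books → 8.75% → $2.27
Poetry collection $21.47: printed books → 8.75% → $1.88
Storage bin $16.16: all other goods → 5.75% → $0.93
Card game $10.30: toys and games → 9.5% → $0.98
Art supplies kit $46.73: toys and games → 9.5% → $4.44
Total tax = $1.33 + $2.27 + $1.88 + $0.93 + $0.98 + $4.44 = $11.83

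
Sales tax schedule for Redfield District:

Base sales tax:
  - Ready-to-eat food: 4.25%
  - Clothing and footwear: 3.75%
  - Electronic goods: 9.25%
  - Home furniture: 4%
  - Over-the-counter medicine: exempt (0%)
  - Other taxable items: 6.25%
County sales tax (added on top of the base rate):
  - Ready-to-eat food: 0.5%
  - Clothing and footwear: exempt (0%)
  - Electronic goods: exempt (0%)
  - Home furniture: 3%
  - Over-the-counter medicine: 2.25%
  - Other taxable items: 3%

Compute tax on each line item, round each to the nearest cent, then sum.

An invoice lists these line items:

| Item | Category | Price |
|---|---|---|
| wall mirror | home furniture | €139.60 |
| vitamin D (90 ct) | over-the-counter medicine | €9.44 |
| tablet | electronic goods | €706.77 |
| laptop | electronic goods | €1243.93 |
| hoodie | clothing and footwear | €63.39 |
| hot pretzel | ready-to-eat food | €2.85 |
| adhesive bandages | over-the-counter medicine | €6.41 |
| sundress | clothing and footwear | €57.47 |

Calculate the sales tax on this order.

€195.24

Wall mirror €139.60: home furniture → 4% + 3% county = 7% → €9.77
Vitamin D (90 ct) €9.44: over-the-counter medicine → 0% + 2.25% county = 2.25% → €0.21
Tablet €706.77: electronic goods → 9.25% + 0% county = 9.25% → €65.38
Laptop €1243.93: electronic goods → 9.25% + 0% county = 9.25% → €115.06
Hoodie €63.39: clothing and footwear → 3.75% + 0% county = 3.75% → €2.38
Hot pretzel €2.85: ready-to-eat food → 4.25% + 0.5% county = 4.75% → €0.14
Adhesive bandages €6.41: over-the-counter medicine → 0% + 2.25% county = 2.25% → €0.14
Sundress €57.47: clothing and footwear → 3.75% + 0% county = 3.75% → €2.16
Total tax = €9.77 + €0.21 + €65.38 + €115.06 + €2.38 + €0.14 + €0.14 + €2.16 = €195.24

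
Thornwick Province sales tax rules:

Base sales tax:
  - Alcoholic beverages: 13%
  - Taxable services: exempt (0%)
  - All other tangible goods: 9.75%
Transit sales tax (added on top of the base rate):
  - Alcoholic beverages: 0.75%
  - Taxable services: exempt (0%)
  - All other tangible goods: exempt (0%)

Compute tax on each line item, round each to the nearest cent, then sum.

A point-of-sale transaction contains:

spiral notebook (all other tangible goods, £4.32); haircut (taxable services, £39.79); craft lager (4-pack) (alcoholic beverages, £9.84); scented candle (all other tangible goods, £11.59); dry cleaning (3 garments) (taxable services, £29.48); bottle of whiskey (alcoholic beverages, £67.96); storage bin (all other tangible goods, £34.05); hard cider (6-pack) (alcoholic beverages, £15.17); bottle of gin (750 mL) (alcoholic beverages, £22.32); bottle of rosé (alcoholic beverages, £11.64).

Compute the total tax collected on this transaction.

Spiral notebook £4.32: all other tangible goods → 9.75% + 0% transit = 9.75% → £0.42
Haircut £39.79: taxable services → 0% + 0% transit = 0% → £0.00
Craft lager (4-pack) £9.84: alcoholic beverages → 13% + 0.75% transit = 13.75% → £1.35
Scented candle £11.59: all other tangible goods → 9.75% + 0% transit = 9.75% → £1.13
Dry cleaning (3 garments) £29.48: taxable services → 0% + 0% transit = 0% → £0.00
Bottle of whiskey £67.96: alcoholic beverages → 13% + 0.75% transit = 13.75% → £9.34
Storage bin £34.05: all other tangible goods → 9.75% + 0% transit = 9.75% → £3.32
Hard cider (6-pack) £15.17: alcoholic beverages → 13% + 0.75% transit = 13.75% → £2.09
Bottle of gin (750 mL) £22.32: alcoholic beverages → 13% + 0.75% transit = 13.75% → £3.07
Bottle of rosé £11.64: alcoholic beverages → 13% + 0.75% transit = 13.75% → £1.60
Total tax = £0.42 + £1.35 + £1.13 + £9.34 + £3.32 + £2.09 + £3.07 + £1.60 = £22.32

£22.32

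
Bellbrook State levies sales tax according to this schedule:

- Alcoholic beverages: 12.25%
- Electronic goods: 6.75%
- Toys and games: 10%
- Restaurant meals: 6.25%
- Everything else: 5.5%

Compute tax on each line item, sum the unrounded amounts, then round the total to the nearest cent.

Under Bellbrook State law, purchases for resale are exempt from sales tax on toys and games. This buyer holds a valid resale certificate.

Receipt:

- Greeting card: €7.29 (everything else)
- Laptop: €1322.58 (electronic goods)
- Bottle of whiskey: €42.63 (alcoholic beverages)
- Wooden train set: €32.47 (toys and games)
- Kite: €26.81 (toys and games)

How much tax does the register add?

Greeting card €7.29: everything else → 5.5% → €0.40095
Laptop €1322.58: electronic goods → 6.75% → €89.27415
Bottle of whiskey €42.63: alcoholic beverages → 12.25% → €5.222175
Wooden train set €32.47: toys and games, buyer-exempt → 0% → €0.00
Kite €26.81: toys and games, buyer-exempt → 0% → €0.00
Unrounded tax sum = €94.897275 → €94.90

€94.90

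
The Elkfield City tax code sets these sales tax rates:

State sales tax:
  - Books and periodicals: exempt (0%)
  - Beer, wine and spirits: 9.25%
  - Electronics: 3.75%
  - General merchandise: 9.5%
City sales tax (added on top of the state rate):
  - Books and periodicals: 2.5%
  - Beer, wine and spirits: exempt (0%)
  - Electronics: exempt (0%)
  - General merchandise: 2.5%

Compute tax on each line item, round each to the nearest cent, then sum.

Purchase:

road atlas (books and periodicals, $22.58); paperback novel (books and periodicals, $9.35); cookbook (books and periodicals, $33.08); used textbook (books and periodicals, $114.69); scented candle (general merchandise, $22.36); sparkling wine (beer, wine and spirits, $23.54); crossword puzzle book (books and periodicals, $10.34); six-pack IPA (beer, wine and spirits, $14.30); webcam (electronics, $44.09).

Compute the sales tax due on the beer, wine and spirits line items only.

$3.50

Sparkling wine $23.54: beer, wine and spirits → 9.25% + 0% city = 9.25% → $2.18
Six-pack IPA $14.30: beer, wine and spirits → 9.25% + 0% city = 9.25% → $1.32
Tax on beer, wine and spirits = $2.18 + $1.32 = $3.50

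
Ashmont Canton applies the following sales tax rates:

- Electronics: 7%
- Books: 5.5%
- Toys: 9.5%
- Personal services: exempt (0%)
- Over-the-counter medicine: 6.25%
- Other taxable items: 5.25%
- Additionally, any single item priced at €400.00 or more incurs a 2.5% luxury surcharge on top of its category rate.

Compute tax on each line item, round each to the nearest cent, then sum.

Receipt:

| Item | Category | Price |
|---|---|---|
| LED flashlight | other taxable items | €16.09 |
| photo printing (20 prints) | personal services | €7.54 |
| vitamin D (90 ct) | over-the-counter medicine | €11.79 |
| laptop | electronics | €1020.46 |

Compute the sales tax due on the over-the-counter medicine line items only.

Vitamin D (90 ct) €11.79: over-the-counter medicine → 6.25% → €0.74
Tax on over-the-counter medicine = €0.74

€0.74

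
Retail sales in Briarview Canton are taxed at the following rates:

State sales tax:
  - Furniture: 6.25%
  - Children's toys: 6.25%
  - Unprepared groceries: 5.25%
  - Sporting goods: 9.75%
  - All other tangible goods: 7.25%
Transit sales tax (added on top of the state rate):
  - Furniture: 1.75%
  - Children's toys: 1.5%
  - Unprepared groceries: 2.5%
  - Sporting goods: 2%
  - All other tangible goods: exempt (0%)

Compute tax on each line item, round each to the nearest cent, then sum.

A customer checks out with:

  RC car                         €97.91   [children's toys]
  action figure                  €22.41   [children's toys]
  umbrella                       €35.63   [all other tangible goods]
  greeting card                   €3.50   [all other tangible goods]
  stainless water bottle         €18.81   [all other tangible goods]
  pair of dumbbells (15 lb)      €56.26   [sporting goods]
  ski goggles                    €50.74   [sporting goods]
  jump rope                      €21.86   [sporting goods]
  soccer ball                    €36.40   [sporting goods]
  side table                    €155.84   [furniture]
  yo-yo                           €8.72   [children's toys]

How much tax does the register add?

RC car €97.91: children's toys → 6.25% + 1.5% transit = 7.75% → €7.59
Action figure €22.41: children's toys → 6.25% + 1.5% transit = 7.75% → €1.74
Umbrella €35.63: all other tangible goods → 7.25% + 0% transit = 7.25% → €2.58
Greeting card €3.50: all other tangible goods → 7.25% + 0% transit = 7.25% → €0.25
Stainless water bottle €18.81: all other tangible goods → 7.25% + 0% transit = 7.25% → €1.36
Pair of dumbbells (15 lb) €56.26: sporting goods → 9.75% + 2% transit = 11.75% → €6.61
Ski goggles €50.74: sporting goods → 9.75% + 2% transit = 11.75% → €5.96
Jump rope €21.86: sporting goods → 9.75% + 2% transit = 11.75% → €2.57
Soccer ball €36.40: sporting goods → 9.75% + 2% transit = 11.75% → €4.28
Side table €155.84: furniture → 6.25% + 1.75% transit = 8% → €12.47
Yo-yo €8.72: children's toys → 6.25% + 1.5% transit = 7.75% → €0.68
Total tax = €7.59 + €1.74 + €2.58 + €0.25 + €1.36 + €6.61 + €5.96 + €2.57 + €4.28 + €12.47 + €0.68 = €46.09

€46.09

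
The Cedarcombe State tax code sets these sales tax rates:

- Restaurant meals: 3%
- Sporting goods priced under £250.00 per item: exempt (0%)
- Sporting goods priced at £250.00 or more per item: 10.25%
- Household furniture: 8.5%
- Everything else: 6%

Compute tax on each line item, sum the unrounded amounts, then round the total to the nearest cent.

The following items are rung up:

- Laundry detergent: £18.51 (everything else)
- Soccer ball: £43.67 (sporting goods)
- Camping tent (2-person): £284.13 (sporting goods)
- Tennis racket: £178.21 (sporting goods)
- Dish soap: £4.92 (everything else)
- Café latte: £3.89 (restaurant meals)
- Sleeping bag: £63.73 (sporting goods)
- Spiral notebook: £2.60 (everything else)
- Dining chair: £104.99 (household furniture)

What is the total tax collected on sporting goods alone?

£29.12

Soccer ball £43.67: sporting goods, under £250.00 → 0% → £0.00
Camping tent (2-person) £284.13: sporting goods, £250.00 or more → 10.25% → £29.123325
Tennis racket £178.21: sporting goods, under £250.00 → 0% → £0.00
Sleeping bag £63.73: sporting goods, under £250.00 → 0% → £0.00
Tax on sporting goods: unrounded sum = £29.123325 → £29.12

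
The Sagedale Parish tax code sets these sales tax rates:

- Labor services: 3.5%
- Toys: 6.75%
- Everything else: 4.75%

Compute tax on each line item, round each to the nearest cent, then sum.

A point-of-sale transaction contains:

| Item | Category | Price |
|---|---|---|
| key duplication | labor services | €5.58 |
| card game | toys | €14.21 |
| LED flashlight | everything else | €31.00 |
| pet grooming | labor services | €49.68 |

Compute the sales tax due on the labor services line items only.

Key duplication €5.58: labor services → 3.5% → €0.20
Pet grooming €49.68: labor services → 3.5% → €1.74
Tax on labor services = €0.20 + €1.74 = €1.94

€1.94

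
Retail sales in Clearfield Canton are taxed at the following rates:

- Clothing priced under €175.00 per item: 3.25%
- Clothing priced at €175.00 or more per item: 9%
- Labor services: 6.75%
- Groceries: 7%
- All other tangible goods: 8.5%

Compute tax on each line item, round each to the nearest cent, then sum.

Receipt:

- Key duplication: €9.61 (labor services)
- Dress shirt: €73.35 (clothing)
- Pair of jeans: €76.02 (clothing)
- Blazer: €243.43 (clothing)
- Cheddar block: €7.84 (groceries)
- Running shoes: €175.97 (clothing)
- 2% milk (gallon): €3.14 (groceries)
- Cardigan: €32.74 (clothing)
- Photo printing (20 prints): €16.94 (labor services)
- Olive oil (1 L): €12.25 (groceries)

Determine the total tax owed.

€47.08

Key duplication €9.61: labor services → 6.75% → €0.65
Dress shirt €73.35: clothing, under €175.00 → 3.25% → €2.38
Pair of jeans €76.02: clothing, under €175.00 → 3.25% → €2.47
Blazer €243.43: clothing, €175.00 or more → 9% → €21.91
Cheddar block €7.84: groceries → 7% → €0.55
Running shoes €175.97: clothing, €175.00 or more → 9% → €15.84
2% milk (gallon) €3.14: groceries → 7% → €0.22
Cardigan €32.74: clothing, under €175.00 → 3.25% → €1.06
Photo printing (20 prints) €16.94: labor services → 6.75% → €1.14
Olive oil (1 L) €12.25: groceries → 7% → €0.86
Total tax = €0.65 + €2.38 + €2.47 + €21.91 + €0.55 + €15.84 + €0.22 + €1.06 + €1.14 + €0.86 = €47.08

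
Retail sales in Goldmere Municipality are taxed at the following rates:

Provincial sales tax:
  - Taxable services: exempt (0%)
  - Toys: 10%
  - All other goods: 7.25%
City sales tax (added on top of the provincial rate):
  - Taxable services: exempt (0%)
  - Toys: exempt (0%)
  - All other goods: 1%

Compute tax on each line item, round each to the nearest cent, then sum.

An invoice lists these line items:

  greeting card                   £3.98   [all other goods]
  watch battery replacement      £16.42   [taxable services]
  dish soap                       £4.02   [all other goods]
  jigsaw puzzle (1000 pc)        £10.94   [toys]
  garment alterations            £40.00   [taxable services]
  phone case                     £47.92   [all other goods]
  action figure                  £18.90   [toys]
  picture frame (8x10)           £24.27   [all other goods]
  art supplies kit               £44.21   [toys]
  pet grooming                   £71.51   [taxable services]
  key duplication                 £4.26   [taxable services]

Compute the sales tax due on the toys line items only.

Jigsaw puzzle (1000 pc) £10.94: toys → 10% + 0% city = 10% → £1.09
Action figure £18.90: toys → 10% + 0% city = 10% → £1.89
Art supplies kit £44.21: toys → 10% + 0% city = 10% → £4.42
Tax on toys = £1.09 + £1.89 + £4.42 = £7.40

£7.40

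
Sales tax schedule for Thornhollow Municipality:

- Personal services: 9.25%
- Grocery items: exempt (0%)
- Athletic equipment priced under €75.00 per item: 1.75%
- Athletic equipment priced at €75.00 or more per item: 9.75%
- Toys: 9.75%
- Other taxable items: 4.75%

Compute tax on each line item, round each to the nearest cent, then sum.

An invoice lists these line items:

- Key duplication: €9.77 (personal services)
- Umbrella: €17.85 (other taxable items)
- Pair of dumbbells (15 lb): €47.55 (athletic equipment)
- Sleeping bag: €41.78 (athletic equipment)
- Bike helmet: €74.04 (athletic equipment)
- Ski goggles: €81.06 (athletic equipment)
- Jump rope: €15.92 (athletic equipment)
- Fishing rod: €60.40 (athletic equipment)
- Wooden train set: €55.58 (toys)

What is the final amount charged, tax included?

€423.22

Key duplication €9.77: personal services → 9.25% → €0.90
Umbrella €17.85: other taxable items → 4.75% → €0.85
Pair of dumbbells (15 lb) €47.55: athletic equipment, under €75.00 → 1.75% → €0.83
Sleeping bag €41.78: athletic equipment, under €75.00 → 1.75% → €0.73
Bike helmet €74.04: athletic equipment, under €75.00 → 1.75% → €1.30
Ski goggles €81.06: athletic equipment, €75.00 or more → 9.75% → €7.90
Jump rope €15.92: athletic equipment, under €75.00 → 1.75% → €0.28
Fishing rod €60.40: athletic equipment, under €75.00 → 1.75% → €1.06
Wooden train set €55.58: toys → 9.75% → €5.42
Subtotal = €403.95; tax = €19.27; total due = €423.22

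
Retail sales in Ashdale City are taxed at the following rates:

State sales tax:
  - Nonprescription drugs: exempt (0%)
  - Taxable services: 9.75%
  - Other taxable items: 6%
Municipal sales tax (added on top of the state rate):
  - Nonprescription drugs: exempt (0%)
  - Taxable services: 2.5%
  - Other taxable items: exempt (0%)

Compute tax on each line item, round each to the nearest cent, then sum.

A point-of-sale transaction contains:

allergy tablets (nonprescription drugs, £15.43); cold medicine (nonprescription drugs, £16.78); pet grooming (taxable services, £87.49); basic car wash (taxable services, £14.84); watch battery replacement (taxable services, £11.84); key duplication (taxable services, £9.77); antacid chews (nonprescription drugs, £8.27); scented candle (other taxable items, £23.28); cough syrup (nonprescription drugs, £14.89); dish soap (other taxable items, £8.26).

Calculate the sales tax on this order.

£17.09

Allergy tablets £15.43: nonprescription drugs → 0% + 0% municipal = 0% → £0.00
Cold medicine £16.78: nonprescription drugs → 0% + 0% municipal = 0% → £0.00
Pet grooming £87.49: taxable services → 9.75% + 2.5% municipal = 12.25% → £10.72
Basic car wash £14.84: taxable services → 9.75% + 2.5% municipal = 12.25% → £1.82
Watch battery replacement £11.84: taxable services → 9.75% + 2.5% municipal = 12.25% → £1.45
Key duplication £9.77: taxable services → 9.75% + 2.5% municipal = 12.25% → £1.20
Antacid chews £8.27: nonprescription drugs → 0% + 0% municipal = 0% → £0.00
Scented candle £23.28: other taxable items → 6% + 0% municipal = 6% → £1.40
Cough syrup £14.89: nonprescription drugs → 0% + 0% municipal = 0% → £0.00
Dish soap £8.26: other taxable items → 6% + 0% municipal = 6% → £0.50
Total tax = £10.72 + £1.82 + £1.45 + £1.20 + £1.40 + £0.50 = £17.09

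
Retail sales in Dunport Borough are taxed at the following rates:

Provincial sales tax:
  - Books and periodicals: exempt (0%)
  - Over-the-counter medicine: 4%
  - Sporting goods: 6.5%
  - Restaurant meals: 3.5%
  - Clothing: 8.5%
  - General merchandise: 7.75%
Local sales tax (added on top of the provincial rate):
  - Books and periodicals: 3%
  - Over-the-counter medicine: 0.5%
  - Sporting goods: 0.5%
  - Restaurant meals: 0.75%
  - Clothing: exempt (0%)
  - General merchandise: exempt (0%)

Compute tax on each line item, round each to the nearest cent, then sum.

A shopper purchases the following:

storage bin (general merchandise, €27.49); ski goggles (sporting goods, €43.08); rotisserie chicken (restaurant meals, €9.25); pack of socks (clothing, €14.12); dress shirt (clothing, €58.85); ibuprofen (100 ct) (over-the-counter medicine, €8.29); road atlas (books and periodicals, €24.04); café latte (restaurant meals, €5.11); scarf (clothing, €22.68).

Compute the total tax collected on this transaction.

Storage bin €27.49: general merchandise → 7.75% + 0% local = 7.75% → €2.13
Ski goggles €43.08: sporting goods → 6.5% + 0.5% local = 7% → €3.02
Rotisserie chicken €9.25: restaurant meals → 3.5% + 0.75% local = 4.25% → €0.39
Pack of socks €14.12: clothing → 8.5% + 0% local = 8.5% → €1.20
Dress shirt €58.85: clothing → 8.5% + 0% local = 8.5% → €5.00
Ibuprofen (100 ct) €8.29: over-the-counter medicine → 4% + 0.5% local = 4.5% → €0.37
Road atlas €24.04: books and periodicals → 0% + 3% local = 3% → €0.72
Café latte €5.11: restaurant meals → 3.5% + 0.75% local = 4.25% → €0.22
Scarf €22.68: clothing → 8.5% + 0% local = 8.5% → €1.93
Total tax = €2.13 + €3.02 + €0.39 + €1.20 + €5.00 + €0.37 + €0.72 + €0.22 + €1.93 = €14.98

€14.98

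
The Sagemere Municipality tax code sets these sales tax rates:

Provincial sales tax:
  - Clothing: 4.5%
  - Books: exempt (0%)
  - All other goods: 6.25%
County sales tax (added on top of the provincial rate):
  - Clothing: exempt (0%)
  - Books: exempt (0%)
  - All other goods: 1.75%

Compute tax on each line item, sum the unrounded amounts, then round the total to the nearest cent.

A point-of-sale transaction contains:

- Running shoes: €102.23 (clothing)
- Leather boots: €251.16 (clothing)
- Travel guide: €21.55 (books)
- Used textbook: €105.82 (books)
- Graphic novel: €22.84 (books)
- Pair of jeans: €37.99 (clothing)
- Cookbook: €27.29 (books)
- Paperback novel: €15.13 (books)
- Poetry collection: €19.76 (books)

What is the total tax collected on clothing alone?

€17.61

Running shoes €102.23: clothing → 4.5% + 0% county = 4.5% → €4.60035
Leather boots €251.16: clothing → 4.5% + 0% county = 4.5% → €11.3022
Pair of jeans €37.99: clothing → 4.5% + 0% county = 4.5% → €1.70955
Tax on clothing: unrounded sum = €17.6121 → €17.61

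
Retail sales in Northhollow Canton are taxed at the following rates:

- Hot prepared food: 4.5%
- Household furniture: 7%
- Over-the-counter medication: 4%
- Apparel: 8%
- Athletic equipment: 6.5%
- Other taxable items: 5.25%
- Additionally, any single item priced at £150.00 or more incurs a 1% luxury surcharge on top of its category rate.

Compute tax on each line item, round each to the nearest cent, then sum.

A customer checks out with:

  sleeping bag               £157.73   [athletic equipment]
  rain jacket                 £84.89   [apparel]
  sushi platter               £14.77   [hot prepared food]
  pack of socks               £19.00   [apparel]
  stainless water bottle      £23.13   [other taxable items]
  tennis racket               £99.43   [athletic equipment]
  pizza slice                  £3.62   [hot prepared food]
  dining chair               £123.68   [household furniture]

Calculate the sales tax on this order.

Sleeping bag £157.73: athletic equipment → 6.5% + 1% surcharge = 7.5% → £11.83
Rain jacket £84.89: apparel → 8% → £6.79
Sushi platter £14.77: hot prepared food → 4.5% → £0.66
Pack of socks £19.00: apparel → 8% → £1.52
Stainless water bottle £23.13: other taxable items → 5.25% → £1.21
Tennis racket £99.43: athletic equipment → 6.5% → £6.46
Pizza slice £3.62: hot prepared food → 4.5% → £0.16
Dining chair £123.68: household furniture → 7% → £8.66
Total tax = £11.83 + £6.79 + £0.66 + £1.52 + £1.21 + £6.46 + £0.16 + £8.66 = £37.29

£37.29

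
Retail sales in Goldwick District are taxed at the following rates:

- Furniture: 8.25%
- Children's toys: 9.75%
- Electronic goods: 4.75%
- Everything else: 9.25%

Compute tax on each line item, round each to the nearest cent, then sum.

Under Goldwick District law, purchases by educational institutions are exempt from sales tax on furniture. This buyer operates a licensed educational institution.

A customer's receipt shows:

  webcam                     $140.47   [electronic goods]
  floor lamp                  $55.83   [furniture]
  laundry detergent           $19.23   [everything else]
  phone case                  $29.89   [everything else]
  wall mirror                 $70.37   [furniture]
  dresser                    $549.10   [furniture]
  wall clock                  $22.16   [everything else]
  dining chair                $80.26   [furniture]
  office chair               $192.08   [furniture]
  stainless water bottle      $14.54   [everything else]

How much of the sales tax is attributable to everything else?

Laundry detergent $19.23: everything else → 9.25% → $1.78
Phone case $29.89: everything else → 9.25% → $2.76
Wall clock $22.16: everything else → 9.25% → $2.05
Stainless water bottle $14.54: everything else → 9.25% → $1.34
Tax on everything else = $1.78 + $2.76 + $2.05 + $1.34 = $7.93

$7.93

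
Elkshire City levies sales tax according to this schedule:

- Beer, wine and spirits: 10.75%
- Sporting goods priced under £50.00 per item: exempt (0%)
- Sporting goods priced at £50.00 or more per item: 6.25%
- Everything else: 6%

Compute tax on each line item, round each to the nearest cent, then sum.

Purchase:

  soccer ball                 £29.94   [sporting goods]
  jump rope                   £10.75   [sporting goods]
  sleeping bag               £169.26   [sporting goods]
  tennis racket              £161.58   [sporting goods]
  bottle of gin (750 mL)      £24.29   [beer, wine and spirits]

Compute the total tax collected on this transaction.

£23.29

Soccer ball £29.94: sporting goods, under £50.00 → 0% → £0.00
Jump rope £10.75: sporting goods, under £50.00 → 0% → £0.00
Sleeping bag £169.26: sporting goods, £50.00 or more → 6.25% → £10.58
Tennis racket £161.58: sporting goods, £50.00 or more → 6.25% → £10.10
Bottle of gin (750 mL) £24.29: beer, wine and spirits → 10.75% → £2.61
Total tax = £10.58 + £10.10 + £2.61 = £23.29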